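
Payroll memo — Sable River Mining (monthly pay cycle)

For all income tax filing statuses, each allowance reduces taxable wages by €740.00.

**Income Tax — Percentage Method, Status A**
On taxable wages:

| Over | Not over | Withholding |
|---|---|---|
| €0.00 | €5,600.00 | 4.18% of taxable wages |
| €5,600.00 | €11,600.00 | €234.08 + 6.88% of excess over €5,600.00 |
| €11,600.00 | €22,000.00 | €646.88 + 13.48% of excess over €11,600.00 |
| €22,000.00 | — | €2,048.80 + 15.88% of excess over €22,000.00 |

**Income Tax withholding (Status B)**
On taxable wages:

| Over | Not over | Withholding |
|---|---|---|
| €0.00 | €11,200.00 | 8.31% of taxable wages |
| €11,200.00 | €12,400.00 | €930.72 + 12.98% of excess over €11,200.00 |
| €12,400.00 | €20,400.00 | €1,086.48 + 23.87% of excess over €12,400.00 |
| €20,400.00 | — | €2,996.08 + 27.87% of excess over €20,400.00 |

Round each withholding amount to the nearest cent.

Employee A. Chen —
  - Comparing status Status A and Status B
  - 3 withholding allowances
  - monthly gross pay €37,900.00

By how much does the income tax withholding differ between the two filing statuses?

Income Tax (Status A): taxable = €37,900.00 − 3×€740.00 = €35,680.00
  €2,048.80 + 15.88% × (€35,680.00 − €22,000.00) = €2,048.80 + 15.88% × €13,680.00 = €4,221.18
Income Tax (Status B): taxable = €37,900.00 − 3×€740.00 = €35,680.00
  €2,996.08 + 27.87% × (€35,680.00 − €20,400.00) = €2,996.08 + 27.87% × €15,280.00 = €7,254.62
Difference: |€4,221.18 − €7,254.62| = €3,033.44 (higher under Status B)

€3,033.44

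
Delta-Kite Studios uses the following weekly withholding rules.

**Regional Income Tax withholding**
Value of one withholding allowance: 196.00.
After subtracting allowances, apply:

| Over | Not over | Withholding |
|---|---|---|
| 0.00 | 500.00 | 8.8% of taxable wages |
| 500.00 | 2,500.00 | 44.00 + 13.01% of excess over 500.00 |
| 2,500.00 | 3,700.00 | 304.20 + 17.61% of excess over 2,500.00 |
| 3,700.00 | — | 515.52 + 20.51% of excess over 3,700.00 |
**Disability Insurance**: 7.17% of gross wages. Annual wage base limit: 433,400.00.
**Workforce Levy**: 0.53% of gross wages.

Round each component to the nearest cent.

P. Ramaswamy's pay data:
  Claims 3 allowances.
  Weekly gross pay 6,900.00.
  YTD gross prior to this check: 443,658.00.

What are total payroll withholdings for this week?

Regional Income Tax: taxable = 6,900.00 − 3×196.00 = 6,312.00
  515.52 + 20.51% × (6,312.00 − 3,700.00) = 515.52 + 20.51% × 2,612.00 = 1,051.24
Disability Insurance: YTD 443,658.00 ≥ cap 433,400.00 → 0.00
Workforce Levy: 0.53% × 6,900.00 = 36.57
Total: 1,051.24 + 0.00 + 36.57 = 1,087.81

1,087.81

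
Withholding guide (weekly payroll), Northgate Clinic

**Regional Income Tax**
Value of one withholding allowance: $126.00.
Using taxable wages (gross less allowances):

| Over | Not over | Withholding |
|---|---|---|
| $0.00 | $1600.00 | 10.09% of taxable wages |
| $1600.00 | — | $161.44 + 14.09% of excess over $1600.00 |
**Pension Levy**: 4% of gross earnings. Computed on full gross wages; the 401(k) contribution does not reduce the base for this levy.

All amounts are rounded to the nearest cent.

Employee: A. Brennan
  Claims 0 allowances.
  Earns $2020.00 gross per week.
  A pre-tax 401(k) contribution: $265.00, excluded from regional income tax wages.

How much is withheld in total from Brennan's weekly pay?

$264.08

Regional Income Tax: taxable = $2020.00 − $265.00 = $1755.00
  $161.44 + 14.09% × ($1755.00 − $1600.00) = $161.44 + 14.09% × $155.00 = $183.28
Pension Levy: 4% × $2020.00 = $80.80
Total: $183.28 + $80.80 = $264.08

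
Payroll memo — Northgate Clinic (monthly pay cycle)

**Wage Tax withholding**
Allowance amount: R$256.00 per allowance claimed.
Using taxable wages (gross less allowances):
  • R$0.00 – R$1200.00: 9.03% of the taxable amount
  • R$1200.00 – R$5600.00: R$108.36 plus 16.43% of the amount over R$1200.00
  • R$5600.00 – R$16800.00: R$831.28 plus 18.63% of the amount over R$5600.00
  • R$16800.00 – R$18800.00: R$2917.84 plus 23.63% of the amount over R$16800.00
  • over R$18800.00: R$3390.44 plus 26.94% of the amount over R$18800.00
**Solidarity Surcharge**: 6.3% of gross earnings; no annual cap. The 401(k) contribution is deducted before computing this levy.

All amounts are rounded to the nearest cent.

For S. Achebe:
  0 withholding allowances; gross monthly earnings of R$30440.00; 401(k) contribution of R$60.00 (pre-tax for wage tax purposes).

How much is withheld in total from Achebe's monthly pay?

R$8424.03

Wage Tax: taxable = R$30440.00 − R$60.00 = R$30380.00
  R$3390.44 + 26.94% × (R$30380.00 − R$18800.00) = R$3390.44 + 26.94% × R$11580.00 = R$6510.09
Solidarity Surcharge: 6.3% × R$30380.00 = R$1913.94
Total: R$6510.09 + R$1913.94 = R$8424.03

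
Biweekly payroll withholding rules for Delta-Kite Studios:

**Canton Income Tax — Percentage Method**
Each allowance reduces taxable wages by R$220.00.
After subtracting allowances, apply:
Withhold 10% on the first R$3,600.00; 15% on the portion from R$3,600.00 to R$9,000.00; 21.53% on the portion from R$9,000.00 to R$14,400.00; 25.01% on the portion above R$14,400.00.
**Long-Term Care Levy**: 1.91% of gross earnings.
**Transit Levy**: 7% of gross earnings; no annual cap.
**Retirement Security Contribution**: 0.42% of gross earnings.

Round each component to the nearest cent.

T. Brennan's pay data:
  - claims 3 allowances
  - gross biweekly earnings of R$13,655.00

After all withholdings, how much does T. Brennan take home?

R$10,350.87

Canton Income Tax: taxable = R$13,655.00 − 3×R$220.00 = R$12,995.00
  R$1,170.00 + 21.53% × (R$12,995.00 − R$9,000.00) = R$1,170.00 + 21.53% × R$3,995.00 = R$2,030.12
Long-Term Care Levy: 1.91% × R$13,655.00 = R$260.81
Transit Levy: 7% × R$13,655.00 = R$955.85
Retirement Security Contribution: 0.42% × R$13,655.00 = R$57.35
Total withheld: R$2,030.12 + R$260.81 + R$955.85 + R$57.35 = R$3,304.13
Net pay: R$13,655.00 − R$3,304.13 = R$10,350.87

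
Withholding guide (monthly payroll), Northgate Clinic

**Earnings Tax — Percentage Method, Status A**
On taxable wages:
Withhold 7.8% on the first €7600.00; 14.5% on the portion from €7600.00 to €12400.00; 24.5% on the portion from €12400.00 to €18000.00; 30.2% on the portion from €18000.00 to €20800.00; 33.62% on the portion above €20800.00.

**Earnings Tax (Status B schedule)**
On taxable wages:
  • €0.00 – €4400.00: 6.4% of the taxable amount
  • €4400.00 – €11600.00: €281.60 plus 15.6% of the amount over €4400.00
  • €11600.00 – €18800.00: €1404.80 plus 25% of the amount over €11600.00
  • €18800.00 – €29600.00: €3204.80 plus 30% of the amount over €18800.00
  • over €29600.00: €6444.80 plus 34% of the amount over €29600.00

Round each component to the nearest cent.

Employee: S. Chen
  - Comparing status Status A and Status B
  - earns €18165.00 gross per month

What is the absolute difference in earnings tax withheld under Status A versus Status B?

Earnings Tax (Status A): taxable = €18165.00
  €2660.80 + 30.2% × (€18165.00 − €18000.00) = €2660.80 + 30.2% × €165.00 = €2710.63
Earnings Tax (Status B): taxable = €18165.00
  €1404.80 + 25% × (€18165.00 − €11600.00) = €1404.80 + 25% × €6565.00 = €3046.05
Difference: |€2710.63 − €3046.05| = €335.42 (higher under Status B)

€335.42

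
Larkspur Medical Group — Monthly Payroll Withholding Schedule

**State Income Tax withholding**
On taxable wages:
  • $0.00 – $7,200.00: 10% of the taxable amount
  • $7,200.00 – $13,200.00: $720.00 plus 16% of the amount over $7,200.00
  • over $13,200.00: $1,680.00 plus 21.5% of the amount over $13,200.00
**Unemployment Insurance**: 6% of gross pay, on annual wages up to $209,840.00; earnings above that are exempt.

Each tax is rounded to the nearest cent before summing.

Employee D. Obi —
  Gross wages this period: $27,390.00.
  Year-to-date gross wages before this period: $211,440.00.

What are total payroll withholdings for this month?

State Income Tax: taxable = $27,390.00
  $1,680.00 + 21.5% × ($27,390.00 − $13,200.00) = $1,680.00 + 21.5% × $14,190.00 = $4,730.85
Unemployment Insurance: YTD $211,440.00 ≥ cap $209,840.00 → $0.00
Total: $4,730.85 + $0.00 = $4,730.85

$4,730.85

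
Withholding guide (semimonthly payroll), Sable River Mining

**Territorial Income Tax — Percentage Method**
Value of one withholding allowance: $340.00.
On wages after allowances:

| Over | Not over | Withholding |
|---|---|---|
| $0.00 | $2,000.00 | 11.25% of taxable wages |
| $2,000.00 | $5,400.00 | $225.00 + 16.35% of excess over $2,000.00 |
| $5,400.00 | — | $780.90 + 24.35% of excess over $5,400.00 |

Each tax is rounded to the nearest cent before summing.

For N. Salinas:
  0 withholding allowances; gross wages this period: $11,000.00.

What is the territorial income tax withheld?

Territorial Income Tax: taxable = $11,000.00
  $780.90 + 24.35% × ($11,000.00 − $5,400.00) = $780.90 + 24.35% × $5,600.00 = $2,144.50

$2,144.50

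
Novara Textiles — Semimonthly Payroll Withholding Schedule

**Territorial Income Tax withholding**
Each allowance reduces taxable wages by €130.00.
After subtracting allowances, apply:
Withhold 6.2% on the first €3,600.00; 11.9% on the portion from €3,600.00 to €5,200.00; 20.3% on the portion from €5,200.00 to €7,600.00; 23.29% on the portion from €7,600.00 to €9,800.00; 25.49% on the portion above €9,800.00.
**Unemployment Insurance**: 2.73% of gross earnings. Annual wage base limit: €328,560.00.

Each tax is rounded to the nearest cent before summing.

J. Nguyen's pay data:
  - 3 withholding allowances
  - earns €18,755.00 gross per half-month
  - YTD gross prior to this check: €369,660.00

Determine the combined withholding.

Territorial Income Tax: taxable = €18,755.00 − 3×€130.00 = €18,365.00
  €1,413.18 + 25.49% × (€18,365.00 − €9,800.00) = €1,413.18 + 25.49% × €8,565.00 = €3,596.40
Unemployment Insurance: YTD €369,660.00 ≥ cap €328,560.00 → €0.00
Total: €3,596.40 + €0.00 = €3,596.40

€3,596.40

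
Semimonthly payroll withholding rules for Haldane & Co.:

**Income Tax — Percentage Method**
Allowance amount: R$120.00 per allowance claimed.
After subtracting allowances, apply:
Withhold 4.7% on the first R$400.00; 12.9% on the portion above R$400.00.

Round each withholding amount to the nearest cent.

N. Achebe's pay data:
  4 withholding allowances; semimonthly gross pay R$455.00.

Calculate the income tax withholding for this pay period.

R$0.00

Income Tax: taxable = R$455.00 − 4×R$120.00 = R$-25.00
  Taxable ≤ 0 → R$0.00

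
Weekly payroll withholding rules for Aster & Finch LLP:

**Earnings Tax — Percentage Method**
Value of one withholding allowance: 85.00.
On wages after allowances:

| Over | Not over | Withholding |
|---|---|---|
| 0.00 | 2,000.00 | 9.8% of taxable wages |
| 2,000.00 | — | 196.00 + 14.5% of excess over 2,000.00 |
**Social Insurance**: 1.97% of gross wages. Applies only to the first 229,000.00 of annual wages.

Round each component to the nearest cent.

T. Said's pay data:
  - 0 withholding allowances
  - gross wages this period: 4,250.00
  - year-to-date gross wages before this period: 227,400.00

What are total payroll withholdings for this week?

Earnings Tax: taxable = 4,250.00
  196.00 + 14.5% × (4,250.00 − 2,000.00) = 196.00 + 14.5% × 2,250.00 = 522.25
Social Insurance: cap 229,000.00 − YTD 227,400.00 = 1,600.00 subject; 1.97% × 1,600.00 = 31.52
Total: 522.25 + 31.52 = 553.77

553.77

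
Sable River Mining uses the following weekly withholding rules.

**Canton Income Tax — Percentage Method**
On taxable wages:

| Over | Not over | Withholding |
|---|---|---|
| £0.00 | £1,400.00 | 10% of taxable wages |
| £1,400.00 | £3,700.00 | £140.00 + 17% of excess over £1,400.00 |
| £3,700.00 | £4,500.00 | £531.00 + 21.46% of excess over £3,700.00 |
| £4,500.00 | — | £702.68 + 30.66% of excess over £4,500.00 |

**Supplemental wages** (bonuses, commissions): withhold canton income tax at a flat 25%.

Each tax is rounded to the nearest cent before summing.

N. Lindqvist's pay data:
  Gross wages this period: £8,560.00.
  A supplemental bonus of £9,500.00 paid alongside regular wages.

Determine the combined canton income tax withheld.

£4,322.48

Canton Income Tax: taxable = £8,560.00
  £702.68 + 30.66% × (£8,560.00 − £4,500.00) = £702.68 + 30.66% × £4,060.00 = £1,947.48
Supplemental (25% flat on bonus): 25% × £9,500.00 = £2,375.00
Total canton income tax: £1,947.48 + £2,375.00 = £4,322.48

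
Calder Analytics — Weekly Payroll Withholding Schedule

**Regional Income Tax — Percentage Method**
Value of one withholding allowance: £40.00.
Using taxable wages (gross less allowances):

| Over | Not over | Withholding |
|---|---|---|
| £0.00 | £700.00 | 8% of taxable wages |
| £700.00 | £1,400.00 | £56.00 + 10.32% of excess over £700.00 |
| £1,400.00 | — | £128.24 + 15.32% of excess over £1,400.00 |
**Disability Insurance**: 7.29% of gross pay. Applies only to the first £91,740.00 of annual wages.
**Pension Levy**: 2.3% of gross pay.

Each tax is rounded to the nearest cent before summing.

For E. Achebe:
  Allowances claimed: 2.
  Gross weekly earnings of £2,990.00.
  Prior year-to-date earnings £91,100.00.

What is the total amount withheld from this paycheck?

£475.00

Regional Income Tax: taxable = £2,990.00 − 2×£40.00 = £2,910.00
  £128.24 + 15.32% × (£2,910.00 − £1,400.00) = £128.24 + 15.32% × £1,510.00 = £359.57
Disability Insurance: cap £91,740.00 − YTD £91,100.00 = £640.00 subject; 7.29% × £640.00 = £46.66
Pension Levy: 2.3% × £2,990.00 = £68.77
Total: £359.57 + £46.66 + £68.77 = £475.00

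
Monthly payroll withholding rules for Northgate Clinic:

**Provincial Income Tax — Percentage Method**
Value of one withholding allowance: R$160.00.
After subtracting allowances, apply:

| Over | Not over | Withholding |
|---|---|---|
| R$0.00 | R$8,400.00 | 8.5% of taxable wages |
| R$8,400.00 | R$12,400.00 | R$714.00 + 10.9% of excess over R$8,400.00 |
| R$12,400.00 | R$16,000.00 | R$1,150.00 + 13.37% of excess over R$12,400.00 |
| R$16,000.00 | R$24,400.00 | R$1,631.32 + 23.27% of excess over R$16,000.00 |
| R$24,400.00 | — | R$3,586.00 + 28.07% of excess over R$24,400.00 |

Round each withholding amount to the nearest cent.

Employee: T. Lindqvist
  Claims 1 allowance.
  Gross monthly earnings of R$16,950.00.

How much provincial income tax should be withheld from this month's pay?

R$1,815.15

Provincial Income Tax: taxable = R$16,950.00 − 1×R$160.00 = R$16,790.00
  R$1,631.32 + 23.27% × (R$16,790.00 − R$16,000.00) = R$1,631.32 + 23.27% × R$790.00 = R$1,815.15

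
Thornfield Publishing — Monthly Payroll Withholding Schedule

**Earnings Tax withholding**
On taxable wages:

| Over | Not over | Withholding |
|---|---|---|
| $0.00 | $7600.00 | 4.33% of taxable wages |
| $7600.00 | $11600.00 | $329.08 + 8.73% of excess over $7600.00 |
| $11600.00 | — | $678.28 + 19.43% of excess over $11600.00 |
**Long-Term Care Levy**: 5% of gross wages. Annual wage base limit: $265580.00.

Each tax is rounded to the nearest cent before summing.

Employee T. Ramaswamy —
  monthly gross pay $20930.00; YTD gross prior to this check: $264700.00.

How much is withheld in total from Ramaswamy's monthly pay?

Earnings Tax: taxable = $20930.00
  $678.28 + 19.43% × ($20930.00 − $11600.00) = $678.28 + 19.43% × $9330.00 = $2491.10
Long-Term Care Levy: cap $265580.00 − YTD $264700.00 = $880.00 subject; 5% × $880.00 = $44.00
Total: $2491.10 + $44.00 = $2535.10

$2535.10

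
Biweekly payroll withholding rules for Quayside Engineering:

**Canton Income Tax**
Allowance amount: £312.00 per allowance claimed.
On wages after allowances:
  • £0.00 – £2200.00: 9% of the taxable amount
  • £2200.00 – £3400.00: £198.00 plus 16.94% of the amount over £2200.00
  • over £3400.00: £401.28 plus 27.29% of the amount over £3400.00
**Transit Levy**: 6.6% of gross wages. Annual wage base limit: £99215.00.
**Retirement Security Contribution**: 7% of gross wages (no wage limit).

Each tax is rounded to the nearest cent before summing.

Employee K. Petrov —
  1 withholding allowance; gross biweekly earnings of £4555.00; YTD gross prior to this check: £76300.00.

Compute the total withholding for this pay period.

Canton Income Tax: taxable = £4555.00 − 1×£312.00 = £4243.00
  £401.28 + 27.29% × (£4243.00 − £3400.00) = £401.28 + 27.29% × £843.00 = £631.33
Transit Levy: 6.6% × £4555.00 = £300.63
Retirement Security Contribution: 7% × £4555.00 = £318.85
Total: £631.33 + £300.63 + £318.85 = £1250.81

£1250.81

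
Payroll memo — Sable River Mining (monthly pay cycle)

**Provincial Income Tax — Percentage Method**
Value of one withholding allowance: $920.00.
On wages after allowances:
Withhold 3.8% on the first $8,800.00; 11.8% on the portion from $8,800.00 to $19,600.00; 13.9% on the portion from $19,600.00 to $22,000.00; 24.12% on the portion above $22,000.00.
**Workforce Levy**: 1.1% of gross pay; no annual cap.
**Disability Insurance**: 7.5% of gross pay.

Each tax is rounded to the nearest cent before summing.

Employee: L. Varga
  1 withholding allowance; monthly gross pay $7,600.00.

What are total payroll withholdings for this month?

Provincial Income Tax: taxable = $7,600.00 − 1×$920.00 = $6,680.00
  3.8% × $6,680.00 = $253.84
Workforce Levy: 1.1% × $7,600.00 = $83.60
Disability Insurance: 7.5% × $7,600.00 = $570.00
Total: $253.84 + $83.60 + $570.00 = $907.44

$907.44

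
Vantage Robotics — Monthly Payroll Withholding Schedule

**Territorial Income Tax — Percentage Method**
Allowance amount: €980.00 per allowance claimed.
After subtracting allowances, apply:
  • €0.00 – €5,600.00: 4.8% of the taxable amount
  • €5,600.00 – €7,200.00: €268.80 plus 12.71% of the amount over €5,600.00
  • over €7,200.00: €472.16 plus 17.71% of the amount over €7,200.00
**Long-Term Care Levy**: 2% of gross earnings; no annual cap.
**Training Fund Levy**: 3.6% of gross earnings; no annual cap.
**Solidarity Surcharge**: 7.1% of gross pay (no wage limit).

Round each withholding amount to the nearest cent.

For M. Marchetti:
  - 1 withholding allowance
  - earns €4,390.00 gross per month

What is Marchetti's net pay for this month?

€3,668.79

Territorial Income Tax: taxable = €4,390.00 − 1×€980.00 = €3,410.00
  4.8% × €3,410.00 = €163.68
Long-Term Care Levy: 2% × €4,390.00 = €87.80
Training Fund Levy: 3.6% × €4,390.00 = €158.04
Solidarity Surcharge: 7.1% × €4,390.00 = €311.69
Total withheld: €163.68 + €87.80 + €158.04 + €311.69 = €721.21
Net pay: €4,390.00 − €721.21 = €3,668.79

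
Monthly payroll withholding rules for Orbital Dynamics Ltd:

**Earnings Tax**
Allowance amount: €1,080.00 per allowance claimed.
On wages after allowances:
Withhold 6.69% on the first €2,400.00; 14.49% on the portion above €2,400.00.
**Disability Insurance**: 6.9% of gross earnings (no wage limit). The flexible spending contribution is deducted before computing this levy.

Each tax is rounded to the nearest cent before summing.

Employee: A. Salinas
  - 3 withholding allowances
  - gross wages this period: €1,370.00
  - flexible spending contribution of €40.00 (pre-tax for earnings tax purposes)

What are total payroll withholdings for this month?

Earnings Tax: taxable = €1,370.00 − €40.00 − 3×€1,080.00 = €-1,910.00
  Taxable ≤ 0 → €0.00
Disability Insurance: 6.9% × €1,330.00 = €91.77
Total: €0.00 + €91.77 = €91.77

€91.77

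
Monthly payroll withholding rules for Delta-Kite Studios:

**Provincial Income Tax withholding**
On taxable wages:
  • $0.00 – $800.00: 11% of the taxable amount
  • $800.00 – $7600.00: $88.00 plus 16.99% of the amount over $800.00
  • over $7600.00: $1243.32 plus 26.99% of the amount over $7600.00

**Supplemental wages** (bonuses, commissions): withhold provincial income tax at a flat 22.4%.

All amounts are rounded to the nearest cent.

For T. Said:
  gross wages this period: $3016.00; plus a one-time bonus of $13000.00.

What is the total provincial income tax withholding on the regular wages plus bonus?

Provincial Income Tax: taxable = $3016.00
  $88.00 + 16.99% × ($3016.00 − $800.00) = $88.00 + 16.99% × $2216.00 = $464.50
Supplemental (22.4% flat on bonus): 22.4% × $13000.00 = $2912.00
Total provincial income tax: $464.50 + $2912.00 = $3376.50

$3376.50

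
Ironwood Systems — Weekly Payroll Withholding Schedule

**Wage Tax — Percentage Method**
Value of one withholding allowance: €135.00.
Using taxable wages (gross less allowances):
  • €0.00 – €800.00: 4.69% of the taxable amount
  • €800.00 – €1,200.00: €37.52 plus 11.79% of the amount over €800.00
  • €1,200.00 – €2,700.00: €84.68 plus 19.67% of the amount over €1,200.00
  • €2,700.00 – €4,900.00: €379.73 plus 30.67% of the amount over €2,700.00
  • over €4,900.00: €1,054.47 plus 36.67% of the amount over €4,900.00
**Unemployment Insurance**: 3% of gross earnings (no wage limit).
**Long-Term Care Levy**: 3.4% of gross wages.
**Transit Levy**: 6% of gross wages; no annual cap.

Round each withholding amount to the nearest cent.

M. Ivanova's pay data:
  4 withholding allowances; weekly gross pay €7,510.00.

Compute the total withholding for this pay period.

Wage Tax: taxable = €7,510.00 − 4×€135.00 = €6,970.00
  €1,054.47 + 36.67% × (€6,970.00 − €4,900.00) = €1,054.47 + 36.67% × €2,070.00 = €1,813.54
Unemployment Insurance: 3% × €7,510.00 = €225.30
Long-Term Care Levy: 3.4% × €7,510.00 = €255.34
Transit Levy: 6% × €7,510.00 = €450.60
Total: €1,813.54 + €225.30 + €255.34 + €450.60 = €2,744.78

€2,744.78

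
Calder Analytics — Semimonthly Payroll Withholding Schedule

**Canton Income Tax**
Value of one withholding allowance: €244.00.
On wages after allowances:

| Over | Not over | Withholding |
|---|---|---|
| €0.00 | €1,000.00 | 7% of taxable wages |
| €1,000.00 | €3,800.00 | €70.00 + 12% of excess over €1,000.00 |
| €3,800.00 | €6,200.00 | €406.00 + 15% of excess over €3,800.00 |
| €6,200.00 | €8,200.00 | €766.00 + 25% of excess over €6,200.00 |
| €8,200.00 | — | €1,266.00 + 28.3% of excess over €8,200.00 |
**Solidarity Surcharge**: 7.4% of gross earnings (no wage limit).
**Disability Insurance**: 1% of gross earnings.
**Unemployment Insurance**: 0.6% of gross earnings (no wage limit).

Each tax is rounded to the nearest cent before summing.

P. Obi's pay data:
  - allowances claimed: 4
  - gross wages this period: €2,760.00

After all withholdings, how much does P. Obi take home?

Canton Income Tax: taxable = €2,760.00 − 4×€244.00 = €1,784.00
  €70.00 + 12% × (€1,784.00 − €1,000.00) = €70.00 + 12% × €784.00 = €164.08
Solidarity Surcharge: 7.4% × €2,760.00 = €204.24
Disability Insurance: 1% × €2,760.00 = €27.60
Unemployment Insurance: 0.6% × €2,760.00 = €16.56
Total withheld: €164.08 + €204.24 + €27.60 + €16.56 = €412.48
Net pay: €2,760.00 − €412.48 = €2,347.52

€2,347.52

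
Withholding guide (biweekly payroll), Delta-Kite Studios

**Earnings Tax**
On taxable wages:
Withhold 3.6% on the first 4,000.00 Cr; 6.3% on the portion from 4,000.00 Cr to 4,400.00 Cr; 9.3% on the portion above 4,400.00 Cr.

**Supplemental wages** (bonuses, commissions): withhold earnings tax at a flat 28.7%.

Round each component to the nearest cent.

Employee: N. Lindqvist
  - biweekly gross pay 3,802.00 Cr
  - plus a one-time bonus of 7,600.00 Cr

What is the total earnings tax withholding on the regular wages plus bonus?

2,318.07 Cr

Earnings Tax: taxable = 3,802.00 Cr
  3.6% × 3,802.00 Cr = 136.87 Cr
Supplemental (28.7% flat on bonus): 28.7% × 7,600.00 Cr = 2,181.20 Cr
Total earnings tax: 136.87 Cr + 2,181.20 Cr = 2,318.07 Cr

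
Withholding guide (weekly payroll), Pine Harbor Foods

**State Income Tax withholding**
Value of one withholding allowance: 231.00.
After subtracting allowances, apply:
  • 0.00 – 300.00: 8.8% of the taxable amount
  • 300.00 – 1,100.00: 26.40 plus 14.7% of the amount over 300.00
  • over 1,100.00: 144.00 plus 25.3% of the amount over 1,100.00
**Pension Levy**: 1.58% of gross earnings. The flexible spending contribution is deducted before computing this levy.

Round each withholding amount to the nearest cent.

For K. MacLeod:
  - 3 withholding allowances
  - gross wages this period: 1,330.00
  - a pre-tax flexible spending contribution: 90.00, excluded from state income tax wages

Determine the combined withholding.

82.30

State Income Tax: taxable = 1,330.00 − 90.00 − 3×231.00 = 547.00
  26.40 + 14.7% × (547.00 − 300.00) = 26.40 + 14.7% × 247.00 = 62.71
Pension Levy: 1.58% × 1,240.00 = 19.59
Total: 62.71 + 19.59 = 82.30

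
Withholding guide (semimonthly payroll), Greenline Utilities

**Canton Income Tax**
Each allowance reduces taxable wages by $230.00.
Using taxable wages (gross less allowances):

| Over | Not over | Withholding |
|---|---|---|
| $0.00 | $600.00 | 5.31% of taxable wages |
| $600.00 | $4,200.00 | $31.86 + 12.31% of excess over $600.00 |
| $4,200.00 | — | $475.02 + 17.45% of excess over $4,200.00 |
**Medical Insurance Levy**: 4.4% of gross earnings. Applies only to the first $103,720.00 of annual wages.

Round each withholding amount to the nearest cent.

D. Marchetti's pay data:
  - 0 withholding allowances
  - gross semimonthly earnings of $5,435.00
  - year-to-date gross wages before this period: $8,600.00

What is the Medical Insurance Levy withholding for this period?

$239.14

Medical Insurance Levy: 4.4% × $5,435.00 = $239.14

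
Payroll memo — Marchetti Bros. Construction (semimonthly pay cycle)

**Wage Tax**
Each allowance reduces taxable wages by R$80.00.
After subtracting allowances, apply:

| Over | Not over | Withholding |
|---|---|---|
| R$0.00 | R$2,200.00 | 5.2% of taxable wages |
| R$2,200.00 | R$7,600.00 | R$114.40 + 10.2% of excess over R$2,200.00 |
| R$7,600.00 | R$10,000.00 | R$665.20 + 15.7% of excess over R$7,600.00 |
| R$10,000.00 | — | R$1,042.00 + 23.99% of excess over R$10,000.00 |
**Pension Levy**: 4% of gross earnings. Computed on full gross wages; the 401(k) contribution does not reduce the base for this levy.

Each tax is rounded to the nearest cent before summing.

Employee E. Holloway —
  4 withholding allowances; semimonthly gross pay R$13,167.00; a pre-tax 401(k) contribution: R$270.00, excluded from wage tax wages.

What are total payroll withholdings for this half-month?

R$2,186.90

Wage Tax: taxable = R$13,167.00 − R$270.00 − 4×R$80.00 = R$12,577.00
  R$1,042.00 + 23.99% × (R$12,577.00 − R$10,000.00) = R$1,042.00 + 23.99% × R$2,577.00 = R$1,660.22
Pension Levy: 4% × R$13,167.00 = R$526.68
Total: R$1,660.22 + R$526.68 = R$2,186.90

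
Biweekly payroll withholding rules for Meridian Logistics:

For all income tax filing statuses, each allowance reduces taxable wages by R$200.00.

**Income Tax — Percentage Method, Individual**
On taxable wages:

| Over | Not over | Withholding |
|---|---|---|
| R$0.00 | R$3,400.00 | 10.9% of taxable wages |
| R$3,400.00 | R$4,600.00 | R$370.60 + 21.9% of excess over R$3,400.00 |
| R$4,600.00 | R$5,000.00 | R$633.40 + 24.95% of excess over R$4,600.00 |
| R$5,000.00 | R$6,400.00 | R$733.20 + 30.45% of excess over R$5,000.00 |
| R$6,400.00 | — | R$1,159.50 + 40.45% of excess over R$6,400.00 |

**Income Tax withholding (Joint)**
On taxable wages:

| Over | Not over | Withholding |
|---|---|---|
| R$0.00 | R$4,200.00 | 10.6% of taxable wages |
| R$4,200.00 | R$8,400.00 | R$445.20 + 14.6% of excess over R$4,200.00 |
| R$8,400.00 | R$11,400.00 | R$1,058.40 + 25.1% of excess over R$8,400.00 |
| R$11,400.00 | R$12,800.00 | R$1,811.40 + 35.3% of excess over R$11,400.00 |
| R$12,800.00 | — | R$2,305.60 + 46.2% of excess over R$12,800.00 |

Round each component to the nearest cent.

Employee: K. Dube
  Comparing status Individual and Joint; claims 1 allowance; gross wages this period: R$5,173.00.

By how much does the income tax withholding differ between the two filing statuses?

R$168.40

Income Tax (Individual): taxable = R$5,173.00 − 1×R$200.00 = R$4,973.00
  R$633.40 + 24.95% × (R$4,973.00 − R$4,600.00) = R$633.40 + 24.95% × R$373.00 = R$726.46
Income Tax (Joint): taxable = R$5,173.00 − 1×R$200.00 = R$4,973.00
  R$445.20 + 14.6% × (R$4,973.00 − R$4,200.00) = R$445.20 + 14.6% × R$773.00 = R$558.06
Difference: |R$726.46 − R$558.06| = R$168.40 (higher under Individual)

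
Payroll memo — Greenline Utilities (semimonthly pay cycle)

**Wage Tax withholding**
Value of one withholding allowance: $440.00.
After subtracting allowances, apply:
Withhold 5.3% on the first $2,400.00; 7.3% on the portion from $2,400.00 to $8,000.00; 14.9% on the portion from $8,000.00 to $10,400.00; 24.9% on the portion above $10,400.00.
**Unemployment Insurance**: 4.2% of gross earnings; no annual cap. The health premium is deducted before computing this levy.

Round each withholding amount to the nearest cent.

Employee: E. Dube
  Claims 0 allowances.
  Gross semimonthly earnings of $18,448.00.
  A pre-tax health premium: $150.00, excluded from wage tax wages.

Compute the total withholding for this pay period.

Wage Tax: taxable = $18,448.00 − $150.00 = $18,298.00
  $893.60 + 24.9% × ($18,298.00 − $10,400.00) = $893.60 + 24.9% × $7,898.00 = $2,860.20
Unemployment Insurance: 4.2% × $18,298.00 = $768.52
Total: $2,860.20 + $768.52 = $3,628.72

$3,628.72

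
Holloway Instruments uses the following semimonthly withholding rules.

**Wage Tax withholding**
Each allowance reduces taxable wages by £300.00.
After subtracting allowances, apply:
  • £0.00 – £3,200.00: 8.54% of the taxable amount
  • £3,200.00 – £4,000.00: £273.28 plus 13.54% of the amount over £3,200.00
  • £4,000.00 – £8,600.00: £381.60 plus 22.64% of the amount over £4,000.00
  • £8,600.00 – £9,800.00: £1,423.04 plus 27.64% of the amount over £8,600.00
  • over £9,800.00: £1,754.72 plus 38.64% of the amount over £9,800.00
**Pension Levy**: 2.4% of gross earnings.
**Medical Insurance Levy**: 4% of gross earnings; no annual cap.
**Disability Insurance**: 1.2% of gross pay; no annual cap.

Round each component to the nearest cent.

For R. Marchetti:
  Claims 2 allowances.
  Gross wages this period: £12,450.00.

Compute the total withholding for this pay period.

£3,493.04

Wage Tax: taxable = £12,450.00 − 2×£300.00 = £11,850.00
  £1,754.72 + 38.64% × (£11,850.00 − £9,800.00) = £1,754.72 + 38.64% × £2,050.00 = £2,546.84
Pension Levy: 2.4% × £12,450.00 = £298.80
Medical Insurance Levy: 4% × £12,450.00 = £498.00
Disability Insurance: 1.2% × £12,450.00 = £149.40
Total: £2,546.84 + £298.80 + £498.00 + £149.40 = £3,493.04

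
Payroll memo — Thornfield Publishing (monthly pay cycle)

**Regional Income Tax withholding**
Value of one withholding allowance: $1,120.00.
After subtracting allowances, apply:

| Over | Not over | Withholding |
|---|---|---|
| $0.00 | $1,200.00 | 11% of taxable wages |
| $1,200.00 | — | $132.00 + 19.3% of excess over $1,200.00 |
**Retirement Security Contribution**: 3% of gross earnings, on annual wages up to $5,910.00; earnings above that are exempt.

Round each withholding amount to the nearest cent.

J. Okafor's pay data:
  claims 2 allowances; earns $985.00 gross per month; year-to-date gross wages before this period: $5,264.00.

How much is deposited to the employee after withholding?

$965.62

Regional Income Tax: taxable = $985.00 − 2×$1,120.00 = $-1,255.00
  Taxable ≤ 0 → $0.00
Retirement Security Contribution: cap $5,910.00 − YTD $5,264.00 = $646.00 subject; 3% × $646.00 = $19.38
Total withheld: $0.00 + $19.38 = $19.38
Net pay: $985.00 − $19.38 = $965.62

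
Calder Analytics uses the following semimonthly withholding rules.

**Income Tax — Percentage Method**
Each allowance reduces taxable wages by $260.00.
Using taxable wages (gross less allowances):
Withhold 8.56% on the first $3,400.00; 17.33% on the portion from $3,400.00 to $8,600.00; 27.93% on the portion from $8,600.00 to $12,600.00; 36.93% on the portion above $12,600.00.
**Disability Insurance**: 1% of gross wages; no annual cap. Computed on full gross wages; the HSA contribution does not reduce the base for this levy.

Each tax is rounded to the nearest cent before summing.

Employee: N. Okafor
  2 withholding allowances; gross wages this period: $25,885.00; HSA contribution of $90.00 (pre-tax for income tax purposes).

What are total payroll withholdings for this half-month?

Income Tax: taxable = $25,885.00 − $90.00 − 2×$260.00 = $25,275.00
  $2,309.40 + 36.93% × ($25,275.00 − $12,600.00) = $2,309.40 + 36.93% × $12,675.00 = $6,990.28
Disability Insurance: 1% × $25,885.00 = $258.85
Total: $6,990.28 + $258.85 = $7,249.13

$7,249.13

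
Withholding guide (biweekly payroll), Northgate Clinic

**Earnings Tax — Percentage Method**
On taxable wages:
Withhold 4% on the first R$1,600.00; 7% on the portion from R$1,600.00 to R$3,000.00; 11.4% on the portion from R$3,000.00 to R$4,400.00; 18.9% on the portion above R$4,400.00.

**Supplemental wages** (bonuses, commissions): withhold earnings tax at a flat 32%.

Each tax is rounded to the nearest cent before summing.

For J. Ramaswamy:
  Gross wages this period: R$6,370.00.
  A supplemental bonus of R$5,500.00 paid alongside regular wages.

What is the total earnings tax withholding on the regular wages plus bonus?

Earnings Tax: taxable = R$6,370.00
  R$321.60 + 18.9% × (R$6,370.00 − R$4,400.00) = R$321.60 + 18.9% × R$1,970.00 = R$693.93
Supplemental (32% flat on bonus): 32% × R$5,500.00 = R$1,760.00
Total earnings tax: R$693.93 + R$1,760.00 = R$2,453.93

R$2,453.93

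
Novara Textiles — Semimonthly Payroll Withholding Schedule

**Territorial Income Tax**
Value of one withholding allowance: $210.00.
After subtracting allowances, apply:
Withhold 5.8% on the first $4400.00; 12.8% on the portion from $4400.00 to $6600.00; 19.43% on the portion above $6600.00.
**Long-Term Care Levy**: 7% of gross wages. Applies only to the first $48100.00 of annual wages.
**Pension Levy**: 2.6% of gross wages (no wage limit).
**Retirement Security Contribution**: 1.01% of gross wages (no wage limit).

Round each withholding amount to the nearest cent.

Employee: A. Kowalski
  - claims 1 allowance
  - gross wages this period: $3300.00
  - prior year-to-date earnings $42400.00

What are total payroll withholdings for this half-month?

Territorial Income Tax: taxable = $3300.00 − 1×$210.00 = $3090.00
  5.8% × $3090.00 = $179.22
Long-Term Care Levy: 7% × $3300.00 = $231.00
Pension Levy: 2.6% × $3300.00 = $85.80
Retirement Security Contribution: 1.01% × $3300.00 = $33.33
Total: $179.22 + $231.00 + $85.80 + $33.33 = $529.35

$529.35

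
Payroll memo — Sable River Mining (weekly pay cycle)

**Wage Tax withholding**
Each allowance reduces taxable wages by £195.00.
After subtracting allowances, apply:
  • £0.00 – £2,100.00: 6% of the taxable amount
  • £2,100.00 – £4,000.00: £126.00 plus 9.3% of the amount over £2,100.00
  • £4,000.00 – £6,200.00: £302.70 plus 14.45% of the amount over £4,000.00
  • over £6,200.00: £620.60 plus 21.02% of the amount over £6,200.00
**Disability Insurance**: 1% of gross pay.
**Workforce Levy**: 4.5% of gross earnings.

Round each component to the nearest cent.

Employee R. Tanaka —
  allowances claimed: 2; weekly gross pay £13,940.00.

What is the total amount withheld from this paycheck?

£2,932.27

Wage Tax: taxable = £13,940.00 − 2×£195.00 = £13,550.00
  £620.60 + 21.02% × (£13,550.00 − £6,200.00) = £620.60 + 21.02% × £7,350.00 = £2,165.57
Disability Insurance: 1% × £13,940.00 = £139.40
Workforce Levy: 4.5% × £13,940.00 = £627.30
Total: £2,165.57 + £139.40 + £627.30 = £2,932.27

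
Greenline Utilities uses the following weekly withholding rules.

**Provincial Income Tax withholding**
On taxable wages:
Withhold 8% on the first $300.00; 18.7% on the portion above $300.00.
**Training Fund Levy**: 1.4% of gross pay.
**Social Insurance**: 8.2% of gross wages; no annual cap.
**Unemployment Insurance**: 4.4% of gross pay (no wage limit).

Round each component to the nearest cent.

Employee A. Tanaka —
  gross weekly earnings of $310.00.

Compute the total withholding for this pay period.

$69.27

Provincial Income Tax: taxable = $310.00
  $24.00 + 18.7% × ($310.00 − $300.00) = $24.00 + 18.7% × $10.00 = $25.87
Training Fund Levy: 1.4% × $310.00 = $4.34
Social Insurance: 8.2% × $310.00 = $25.42
Unemployment Insurance: 4.4% × $310.00 = $13.64
Total: $25.87 + $4.34 + $25.42 + $13.64 = $69.27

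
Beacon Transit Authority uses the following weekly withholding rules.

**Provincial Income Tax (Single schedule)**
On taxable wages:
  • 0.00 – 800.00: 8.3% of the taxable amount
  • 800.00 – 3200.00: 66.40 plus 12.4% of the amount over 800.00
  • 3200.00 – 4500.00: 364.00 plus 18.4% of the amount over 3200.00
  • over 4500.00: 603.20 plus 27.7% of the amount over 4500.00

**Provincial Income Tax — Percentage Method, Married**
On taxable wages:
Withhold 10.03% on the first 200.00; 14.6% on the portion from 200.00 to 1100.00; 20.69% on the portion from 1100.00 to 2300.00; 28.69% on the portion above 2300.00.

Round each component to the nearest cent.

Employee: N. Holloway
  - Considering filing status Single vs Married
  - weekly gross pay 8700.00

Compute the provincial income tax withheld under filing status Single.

1766.60

Provincial Income Tax (Single): taxable = 8700.00
  603.20 + 27.7% × (8700.00 − 4500.00) = 603.20 + 27.7% × 4200.00 = 1766.60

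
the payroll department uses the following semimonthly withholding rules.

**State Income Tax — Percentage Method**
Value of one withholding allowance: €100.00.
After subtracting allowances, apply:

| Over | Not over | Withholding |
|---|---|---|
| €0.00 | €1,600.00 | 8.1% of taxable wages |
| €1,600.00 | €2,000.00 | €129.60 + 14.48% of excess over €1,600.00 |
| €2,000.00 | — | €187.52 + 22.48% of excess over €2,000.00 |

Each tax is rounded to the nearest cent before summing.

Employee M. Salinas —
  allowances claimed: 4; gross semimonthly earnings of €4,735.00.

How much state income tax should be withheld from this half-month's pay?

State Income Tax: taxable = €4,735.00 − 4×€100.00 = €4,335.00
  €187.52 + 22.48% × (€4,335.00 − €2,000.00) = €187.52 + 22.48% × €2,335.00 = €712.43

€712.43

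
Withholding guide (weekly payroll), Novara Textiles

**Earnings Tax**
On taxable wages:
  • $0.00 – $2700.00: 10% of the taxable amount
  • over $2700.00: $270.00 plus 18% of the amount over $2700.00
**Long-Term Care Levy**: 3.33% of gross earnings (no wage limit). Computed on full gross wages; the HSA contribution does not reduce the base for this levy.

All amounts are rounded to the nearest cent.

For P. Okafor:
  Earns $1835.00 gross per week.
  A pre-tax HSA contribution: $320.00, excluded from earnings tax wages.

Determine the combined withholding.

$212.61

Earnings Tax: taxable = $1835.00 − $320.00 = $1515.00
  10% × $1515.00 = $151.50
Long-Term Care Levy: 3.33% × $1835.00 = $61.11
Total: $151.50 + $61.11 = $212.61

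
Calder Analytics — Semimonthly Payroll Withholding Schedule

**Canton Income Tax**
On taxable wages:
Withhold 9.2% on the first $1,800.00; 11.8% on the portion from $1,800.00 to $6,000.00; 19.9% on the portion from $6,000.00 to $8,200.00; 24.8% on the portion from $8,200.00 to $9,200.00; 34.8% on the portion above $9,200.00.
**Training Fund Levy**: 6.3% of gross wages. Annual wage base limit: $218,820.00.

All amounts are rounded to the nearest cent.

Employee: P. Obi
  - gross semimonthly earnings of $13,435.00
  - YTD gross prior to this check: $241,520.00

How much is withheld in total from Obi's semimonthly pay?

$2,820.78

Canton Income Tax: taxable = $13,435.00
  $1,347.00 + 34.8% × ($13,435.00 − $9,200.00) = $1,347.00 + 34.8% × $4,235.00 = $2,820.78
Training Fund Levy: YTD $241,520.00 ≥ cap $218,820.00 → $0.00
Total: $2,820.78 + $0.00 = $2,820.78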